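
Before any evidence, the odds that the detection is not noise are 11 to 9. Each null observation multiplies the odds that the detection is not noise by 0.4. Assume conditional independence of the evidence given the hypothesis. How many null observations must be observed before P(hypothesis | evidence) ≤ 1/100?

Prior odds = 11/9.
Likelihood ratio per null observation = 0.4.
Target posterior odds = 0.01/0.99 = 1/99.
Need (11/9) × 0.4ⁿ ≤ 1/99, i.e. 0.4ⁿ ≤ 1/121.
0.4⁵ = 0.01024 is still above 1/121 but 0.4⁶ = 64/15625 is at or below it, so n = 6.

6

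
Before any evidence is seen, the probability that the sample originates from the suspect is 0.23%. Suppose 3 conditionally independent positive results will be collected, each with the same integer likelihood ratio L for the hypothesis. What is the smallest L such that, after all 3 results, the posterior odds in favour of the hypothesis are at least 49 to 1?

Prior odds = 0.0023/0.9977 = 23/9977.
Target odds = 49.
Need L³ ≥ 49 ÷ (23/9977) = 488873/23.
27³ = 19683 < 488873/23 ≤ 21952 = 28³, so L = 28.

28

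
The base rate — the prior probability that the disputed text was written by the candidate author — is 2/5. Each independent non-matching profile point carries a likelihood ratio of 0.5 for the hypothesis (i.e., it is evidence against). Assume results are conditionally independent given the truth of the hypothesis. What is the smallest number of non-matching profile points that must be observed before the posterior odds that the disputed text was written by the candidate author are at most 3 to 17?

2

Prior odds = 0.4/0.6 = 2/3.
Likelihood ratio per non-matching profile point = 0.5.
Target odds = 3/17.
Need (2/3) × 0.5ⁿ ≤ 3/17, i.e. 0.5ⁿ ≤ 9/34.
0.5¹ = 0.5 is still above 9/34 but 0.5² = 0.25 is at or below it, so n = 2.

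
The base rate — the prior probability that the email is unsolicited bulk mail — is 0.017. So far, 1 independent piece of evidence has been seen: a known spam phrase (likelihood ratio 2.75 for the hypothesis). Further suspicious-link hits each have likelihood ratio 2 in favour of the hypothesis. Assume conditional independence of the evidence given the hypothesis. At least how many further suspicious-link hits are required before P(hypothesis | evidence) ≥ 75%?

Prior odds = 0.017/0.983 = 17/983.
Bayes factor of the evidence already in hand = 2.75.
Odds after that evidence = (17/983) × 2.75 = 187/3932.
Target odds = 0.75/0.25 = 3.
Need 2ⁿ ≥ 3 ÷ (187/3932) = 11796/187.
2⁵ = 32 falls short of 11796/187 but 2⁶ = 64 reaches it, so n = 6.

6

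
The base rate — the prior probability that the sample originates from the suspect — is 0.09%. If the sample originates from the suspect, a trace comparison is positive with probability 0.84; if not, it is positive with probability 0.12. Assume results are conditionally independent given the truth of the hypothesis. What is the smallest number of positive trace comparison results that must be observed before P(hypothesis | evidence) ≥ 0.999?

8

Prior odds = 0.0009/0.9991 = 9/9991.
Likelihood ratio of a positive = 0.84/0.12 = 7.
Target odds: 0.999 ÷ 0.001 = 999.
Need (9/9991) × 7ⁿ ≥ 999, i.e. 7ⁿ ≥ 1109001.
7⁷ = 823543 falls short of 1109001 but 7⁸ = 5764801 reaches it, so n = 8.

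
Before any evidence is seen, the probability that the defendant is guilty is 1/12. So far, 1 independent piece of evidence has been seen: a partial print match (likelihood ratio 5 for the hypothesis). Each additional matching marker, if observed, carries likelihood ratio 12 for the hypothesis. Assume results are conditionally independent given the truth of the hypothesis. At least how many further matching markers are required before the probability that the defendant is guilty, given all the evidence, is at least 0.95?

2

Prior odds = (1/12)/(11/12) = 1/11.
Bayes factor of the evidence already in hand = 5.
Odds after that evidence = (1/11) × 5 = 5/11.
Target odds = 0.95/0.05 = 19.
Need 12ⁿ ≥ 19 ÷ (5/11) = 41.8.
12¹ = 12 falls short of 41.8 but 12² = 144 reaches it, so n = 2.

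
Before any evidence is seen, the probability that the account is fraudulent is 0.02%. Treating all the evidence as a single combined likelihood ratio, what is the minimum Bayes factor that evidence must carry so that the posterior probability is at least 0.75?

Prior odds = 0.0002/0.9998 = 1/4999.
Target odds = 0.75/0.25 = 3.
Required Bayes factor = 3 ÷ (1/4999) = 14997.

14997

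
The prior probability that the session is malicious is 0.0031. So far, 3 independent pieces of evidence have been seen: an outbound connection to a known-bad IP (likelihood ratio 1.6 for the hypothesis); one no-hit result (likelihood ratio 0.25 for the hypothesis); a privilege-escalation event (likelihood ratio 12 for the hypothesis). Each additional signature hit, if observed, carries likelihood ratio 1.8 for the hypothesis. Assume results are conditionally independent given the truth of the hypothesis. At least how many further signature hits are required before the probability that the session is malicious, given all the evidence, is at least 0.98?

14

Prior odds = 0.0031/0.9969 = 31/9969.
Combined Bayes factor of the evidence already in hand = 1.6 × 0.25 × 12 = 4.8.
Odds after that evidence = (31/9969) × 4.8 = 248/16615.
Target odds = 0.98/0.02 = 49.
Need 1.8ⁿ ≥ 49 ÷ (248/16615) = 814135/248.
1.8¹³ ≈2082.3 falls short of 814135/248 but 1.8¹⁴ ≈3748.13 reaches it, so n = 14.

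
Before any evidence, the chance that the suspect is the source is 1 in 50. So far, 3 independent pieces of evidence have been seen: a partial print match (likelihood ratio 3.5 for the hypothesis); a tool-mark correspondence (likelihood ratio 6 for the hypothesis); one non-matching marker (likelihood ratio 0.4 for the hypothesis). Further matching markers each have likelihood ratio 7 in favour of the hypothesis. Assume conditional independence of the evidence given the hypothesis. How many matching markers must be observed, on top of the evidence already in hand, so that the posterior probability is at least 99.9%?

5

Prior odds = 0.02/0.98 = 1/49.
Combined Bayes factor of the evidence already in hand = 3.5 × 6 × 0.4 = 8.4.
Odds after that evidence = (1/49) × 8.4 = 6/35.
Target odds = 0.999/0.001 = 999.
Need 7ⁿ ≥ 999 ÷ (6/35) = 5827.5.
7⁴ = 2401 falls short of 5827.5 but 7⁵ = 16807 reaches it, so n = 5.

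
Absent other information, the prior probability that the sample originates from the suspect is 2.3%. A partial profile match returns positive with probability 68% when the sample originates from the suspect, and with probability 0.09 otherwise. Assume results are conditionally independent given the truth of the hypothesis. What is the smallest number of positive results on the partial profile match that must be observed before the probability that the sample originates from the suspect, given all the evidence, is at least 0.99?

5

Prior odds = 0.023/0.977 = 23/977.
Likelihood ratio of a positive result = 0.68/0.09 = 68/9.
Target posterior odds = 0.99/0.01 = 99.
Need (23/977) × (68/9)ⁿ ≥ 99, i.e. (68/9)ⁿ ≥ 96723/23.
(68/9)⁴ = 21381376/6561 falls short of 96723/23 but (68/9)⁵ ≈24622.5 reaches it, so n = 5.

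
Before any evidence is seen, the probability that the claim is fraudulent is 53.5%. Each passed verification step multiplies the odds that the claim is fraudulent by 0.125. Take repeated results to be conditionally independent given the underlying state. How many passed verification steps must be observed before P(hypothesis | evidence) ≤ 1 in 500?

Prior odds: 0.535 ÷ 0.465 = 107/93.
Likelihood ratio per passed verification step = 0.125.
Target odds: 0.002 ÷ 0.998 = 1/499.
Need (107/93) × 0.125ⁿ ≤ 1/499, i.e. 0.125ⁿ ≤ 93/53393.
0.125³ = 0.001953125 is still above 93/53393 but 0.125⁴ = 1/4096 is at or below it, so n = 4.

4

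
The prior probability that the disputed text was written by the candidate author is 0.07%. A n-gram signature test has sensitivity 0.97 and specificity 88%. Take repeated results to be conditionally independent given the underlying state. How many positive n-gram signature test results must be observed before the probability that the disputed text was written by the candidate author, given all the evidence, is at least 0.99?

6

Prior odds = 0.0007/0.9993 = 7/9993.
False-positive rate = 1 − 0.88 = 0.12; likelihood ratio of a positive = 0.97/0.12 = 97/12.
Target posterior odds = 0.99/0.01 = 99.
Require (97/12)ⁿ ≥ 99 ÷ (7/9993) = 989307/7.
(97/12)⁵ ≈34510.6 falls short of 989307/7 but (97/12)⁶ ≈278961 reaches it, so n = 6.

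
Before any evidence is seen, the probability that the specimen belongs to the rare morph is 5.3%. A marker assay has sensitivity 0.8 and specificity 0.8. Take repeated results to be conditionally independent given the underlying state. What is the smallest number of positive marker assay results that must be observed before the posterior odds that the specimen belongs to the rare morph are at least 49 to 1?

Prior odds: 0.053 ÷ 0.947 = 53/947.
False-positive rate = 1 − 0.8 = 0.2; likelihood ratio of a positive = 0.8/0.2 = 4.
Target odds = 49.
Require 4ⁿ ≥ 49 ÷ (53/947) = 46403/53.
4⁴ = 256 falls short of 46403/53 but 4⁵ = 1024 reaches it, so n = 5.

5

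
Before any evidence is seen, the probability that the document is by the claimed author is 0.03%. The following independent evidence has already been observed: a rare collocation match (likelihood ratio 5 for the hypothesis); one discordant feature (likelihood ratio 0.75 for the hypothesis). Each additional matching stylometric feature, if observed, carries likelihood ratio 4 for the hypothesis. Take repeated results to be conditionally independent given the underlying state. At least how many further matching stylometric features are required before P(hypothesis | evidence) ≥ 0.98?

8

Prior odds = 0.0003/0.9997 = 3/9997.
Combined Bayes factor of the evidence already in hand = 5 × 0.75 = 3.75.
Odds after that evidence = (3/9997) × 3.75 = 45/39988.
Target odds = 0.98/0.02 = 49.
Need 4ⁿ ≥ 49 ÷ (45/39988) = 1959412/45.
4⁷ = 16384 falls short of 1959412/45 but 4⁸ = 65536 reaches it, so n = 8.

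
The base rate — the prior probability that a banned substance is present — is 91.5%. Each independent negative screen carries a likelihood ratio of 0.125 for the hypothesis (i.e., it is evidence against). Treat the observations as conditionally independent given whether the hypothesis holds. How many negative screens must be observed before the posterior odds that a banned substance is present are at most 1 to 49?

Prior odds: 0.915 ÷ 0.085 = 183/17.
Likelihood ratio per negative screen = 0.125.
Target odds = 1/49.
Need (183/17) × 0.125ⁿ ≤ 1/49, i.e. 0.125ⁿ ≤ 17/8967.
0.125³ = 0.001953125 is still above 17/8967 but 0.125⁴ = 1/4096 is at or below it, so n = 4.

4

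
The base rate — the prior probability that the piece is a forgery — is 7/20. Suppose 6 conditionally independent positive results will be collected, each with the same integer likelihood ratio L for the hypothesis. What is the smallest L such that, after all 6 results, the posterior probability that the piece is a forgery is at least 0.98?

3

Prior odds = 0.35/0.65 = 7/13.
Target odds = 0.98/0.02 = 49.
Need L⁶ ≥ 49 ÷ (7/13) = 91.
2⁶ = 64 < 91 ≤ 729 = 3⁶, so L = 3.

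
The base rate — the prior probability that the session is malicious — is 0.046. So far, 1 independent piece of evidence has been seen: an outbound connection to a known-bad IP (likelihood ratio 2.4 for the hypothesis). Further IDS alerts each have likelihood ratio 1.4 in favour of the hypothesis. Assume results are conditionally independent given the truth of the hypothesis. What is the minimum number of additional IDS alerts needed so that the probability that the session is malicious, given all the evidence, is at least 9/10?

Prior odds = 0.046/0.954 = 23/477.
Bayes factor of the evidence already in hand = 2.4.
Odds after that evidence = (23/477) × 2.4 = 92/795.
Target odds = 0.9/0.1 = 9.
Need 1.4ⁿ ≥ 9 ÷ (92/795) = 7155/92.
1.4¹² ≈56.6939 falls short of 7155/92 but 1.4¹³ ≈79.3715 reaches it, so n = 13.

13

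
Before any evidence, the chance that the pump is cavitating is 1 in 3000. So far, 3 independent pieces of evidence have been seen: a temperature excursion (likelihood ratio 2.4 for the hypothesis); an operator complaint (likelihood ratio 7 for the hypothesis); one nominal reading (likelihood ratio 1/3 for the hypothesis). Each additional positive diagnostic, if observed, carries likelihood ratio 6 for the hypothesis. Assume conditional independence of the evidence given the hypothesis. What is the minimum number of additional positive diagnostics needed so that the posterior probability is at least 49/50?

6

Prior odds = (1/3000)/(2999/3000) = 1/2999.
Combined Bayes factor of the evidence already in hand = 2.4 × 7 × (1/3) = 5.6.
Odds after that evidence = (1/2999) × 5.6 = 28/14995.
Target odds = 0.98/0.02 = 49.
Need 6ⁿ ≥ 49 ÷ (28/14995) = 26241.25.
6⁵ = 7776 falls short of 26241.25 but 6⁶ = 46656 reaches it, so n = 6.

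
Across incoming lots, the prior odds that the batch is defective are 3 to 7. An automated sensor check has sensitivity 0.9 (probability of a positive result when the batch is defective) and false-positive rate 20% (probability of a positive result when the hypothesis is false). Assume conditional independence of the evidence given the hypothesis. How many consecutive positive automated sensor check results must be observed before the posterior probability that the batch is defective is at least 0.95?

3

Prior odds = 3/7.
Likelihood ratio of a positive result = 0.9/0.2 = 4.5.
Target odds: 0.95 ÷ 0.05 = 19.
Need (3/7) × 4.5ⁿ ≥ 19, i.e. 4.5ⁿ ≥ 133/3.
4.5² = 20.25 falls short of 133/3 but 4.5³ = 91.125 reaches it, so n = 3.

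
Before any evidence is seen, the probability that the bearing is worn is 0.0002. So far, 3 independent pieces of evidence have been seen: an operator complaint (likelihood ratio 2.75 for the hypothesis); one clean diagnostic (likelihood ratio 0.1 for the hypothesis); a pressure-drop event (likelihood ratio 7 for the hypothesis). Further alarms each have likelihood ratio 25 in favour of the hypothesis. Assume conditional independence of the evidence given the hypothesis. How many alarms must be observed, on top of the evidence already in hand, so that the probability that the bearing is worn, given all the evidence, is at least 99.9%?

5

Prior odds = 0.0002/0.9998 = 1/4999.
Combined Bayes factor of the evidence already in hand = 2.75 × 0.1 × 7 = 1.925.
Odds after that evidence = (1/4999) × 1.925 = 77/199960.
Target odds = 0.999/0.001 = 999.
Need 25ⁿ ≥ 999 ÷ (77/199960) = 199760040/77.
25⁴ = 390625 falls short of 199760040/77 but 25⁵ = 9765625 reaches it, so n = 5.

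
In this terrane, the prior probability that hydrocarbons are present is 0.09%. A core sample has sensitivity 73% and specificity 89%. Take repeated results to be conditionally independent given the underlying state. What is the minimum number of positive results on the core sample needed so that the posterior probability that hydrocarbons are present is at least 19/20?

Prior odds: 0.0009 ÷ 0.9991 = 9/9991.
False-positive rate = 1 − 0.89 = 0.11; likelihood ratio of a positive = 0.73/0.11 = 73/11.
Target posterior odds = 0.95/0.05 = 19.
Require (73/11)ⁿ ≥ 19 ÷ (9/9991) = 189829/9.
(73/11)⁵ ≈12872.1 falls short of 189829/9 but (73/11)⁶ ≈85424.2 reaches it, so n = 6.

6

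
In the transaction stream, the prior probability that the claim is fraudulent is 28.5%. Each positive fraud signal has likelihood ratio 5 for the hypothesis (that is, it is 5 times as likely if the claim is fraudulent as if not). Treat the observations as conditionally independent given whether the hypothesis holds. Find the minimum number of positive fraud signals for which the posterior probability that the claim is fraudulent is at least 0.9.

Prior odds: 0.285 ÷ 0.715 = 57/143.
Likelihood ratio per positive fraud signal = 5.
Target odds: 0.9 ÷ 0.1 = 9.
Need (57/143) × 5ⁿ ≥ 9, i.e. 5ⁿ ≥ 429/19.
5¹ = 5 falls short of 429/19 but 5² = 25 reaches it, so n = 2.

2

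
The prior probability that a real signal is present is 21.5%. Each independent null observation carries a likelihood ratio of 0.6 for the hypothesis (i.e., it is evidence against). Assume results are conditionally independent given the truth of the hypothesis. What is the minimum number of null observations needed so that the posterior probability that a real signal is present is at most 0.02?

6

Prior odds: 0.215 ÷ 0.785 = 43/157.
Likelihood ratio per null observation = 0.6.
Target posterior odds = 0.02/0.98 = 1/49.
Require 0.6ⁿ ≤ 1/49 ÷ (43/157) = 157/2107.
0.6⁵ = 0.07776 is still above 157/2107 but 0.6⁶ = 729/15625 is at or below it, so n = 6.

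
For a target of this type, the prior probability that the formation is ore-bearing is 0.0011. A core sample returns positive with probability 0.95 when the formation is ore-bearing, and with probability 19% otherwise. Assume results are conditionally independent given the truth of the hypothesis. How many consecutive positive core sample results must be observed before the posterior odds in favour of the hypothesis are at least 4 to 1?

6

Prior odds = 0.0011/0.9989 = 11/9989.
Likelihood ratio of a positive result = 0.95/0.19 = 5.
Target odds = 4.
Need (11/9989) × 5ⁿ ≥ 4, i.e. 5ⁿ ≥ 39956/11.
5⁵ = 3125 falls short of 39956/11 but 5⁶ = 15625 reaches it, so n = 6.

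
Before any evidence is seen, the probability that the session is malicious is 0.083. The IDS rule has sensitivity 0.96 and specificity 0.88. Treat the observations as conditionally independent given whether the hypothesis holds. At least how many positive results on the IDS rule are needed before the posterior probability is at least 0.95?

Prior odds: 0.083 ÷ 0.917 = 83/917.
False-positive rate = 1 − 0.88 = 0.12; likelihood ratio of a positive = 0.96/0.12 = 8.
Target posterior odds = 0.95/0.05 = 19.
Need (83/917) × 8ⁿ ≥ 19, i.e. 8ⁿ ≥ 17423/83.
8² = 64 falls short of 17423/83 but 8³ = 512 reaches it, so n = 3.

3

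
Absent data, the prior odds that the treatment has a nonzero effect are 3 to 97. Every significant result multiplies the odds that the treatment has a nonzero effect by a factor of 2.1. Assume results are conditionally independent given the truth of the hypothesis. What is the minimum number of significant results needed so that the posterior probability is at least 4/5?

Prior odds = 3/97.
Likelihood ratio per significant result = 2.1.
Target odds: 0.8 ÷ 0.2 = 4.
Require 2.1ⁿ ≥ 4 ÷ (3/97) = 388/3.
2.1⁶ = 85766121/1000000 falls short of 388/3 but 2.1⁷ ≈180.109 reaches it, so n = 7.

7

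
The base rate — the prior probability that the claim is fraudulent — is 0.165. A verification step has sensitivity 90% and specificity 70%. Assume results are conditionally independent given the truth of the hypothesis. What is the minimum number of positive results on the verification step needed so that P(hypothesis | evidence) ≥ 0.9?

Prior odds: 0.165 ÷ 0.835 = 33/167.
False-positive rate = 1 − 0.7 = 0.3; likelihood ratio of a positive = 0.9/0.3 = 3.
Target posterior odds = 0.9/0.1 = 9.
Need (33/167) × 3ⁿ ≥ 9, i.e. 3ⁿ ≥ 501/11.
3³ = 27 falls short of 501/11 but 3⁴ = 81 reaches it, so n = 4.

4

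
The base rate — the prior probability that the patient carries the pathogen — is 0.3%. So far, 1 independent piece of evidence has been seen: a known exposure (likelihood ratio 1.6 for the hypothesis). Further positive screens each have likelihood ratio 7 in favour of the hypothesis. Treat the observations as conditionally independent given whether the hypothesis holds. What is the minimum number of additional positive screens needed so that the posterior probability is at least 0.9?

4

Prior odds = 0.003/0.997 = 3/997.
Bayes factor of the evidence already in hand = 1.6.
Odds after that evidence = (3/997) × 1.6 = 24/4985.
Target odds = 0.9/0.1 = 9.
Need 7ⁿ ≥ 9 ÷ (24/4985) = 1869.375.
7³ = 343 falls short of 1869.375 but 7⁴ = 2401 reaches it, so n = 4.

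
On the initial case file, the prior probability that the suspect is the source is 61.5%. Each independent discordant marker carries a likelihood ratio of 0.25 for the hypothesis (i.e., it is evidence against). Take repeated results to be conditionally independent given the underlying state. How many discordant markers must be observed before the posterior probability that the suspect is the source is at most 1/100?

4

Prior odds = 0.615/0.385 = 123/77.
Likelihood ratio per discordant marker = 0.25.
Target posterior odds = 0.01/0.99 = 1/99.
Require 0.25ⁿ ≤ 1/99 ÷ (123/77) = 7/1107.
0.25³ = 0.015625 is still above 7/1107 but 0.25⁴ = 0.00390625 is at or below it, so n = 4.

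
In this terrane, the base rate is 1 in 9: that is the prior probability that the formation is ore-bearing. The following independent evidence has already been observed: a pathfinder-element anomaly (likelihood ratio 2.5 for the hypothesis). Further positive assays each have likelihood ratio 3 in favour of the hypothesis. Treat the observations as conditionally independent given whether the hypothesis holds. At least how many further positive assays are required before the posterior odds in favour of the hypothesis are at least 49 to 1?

Prior odds = (1/9)/(8/9) = 0.125.
Bayes factor of the evidence already in hand = 2.5.
Odds after that evidence = 0.125 × 2.5 = 0.3125.
Target odds = 49.
Need 3ⁿ ≥ 49 ÷ 0.3125 = 156.8.
3⁴ = 81 falls short of 156.8 but 3⁵ = 243 reaches it, so n = 5.

5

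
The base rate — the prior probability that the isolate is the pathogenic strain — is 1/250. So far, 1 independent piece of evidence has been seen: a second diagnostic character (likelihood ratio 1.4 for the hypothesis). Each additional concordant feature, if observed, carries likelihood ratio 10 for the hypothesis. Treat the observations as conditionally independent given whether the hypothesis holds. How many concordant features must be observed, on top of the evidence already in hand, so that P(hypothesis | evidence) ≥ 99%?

5

Prior odds = 0.004/0.996 = 1/249.
Bayes factor of the evidence already in hand = 1.4.
Odds after that evidence = (1/249) × 1.4 = 7/1245.
Target odds = 0.99/0.01 = 99.
Need 10ⁿ ≥ 99 ÷ (7/1245) = 123255/7.
10⁴ = 10000 falls short of 123255/7 but 10⁵ = 100000 reaches it, so n = 5.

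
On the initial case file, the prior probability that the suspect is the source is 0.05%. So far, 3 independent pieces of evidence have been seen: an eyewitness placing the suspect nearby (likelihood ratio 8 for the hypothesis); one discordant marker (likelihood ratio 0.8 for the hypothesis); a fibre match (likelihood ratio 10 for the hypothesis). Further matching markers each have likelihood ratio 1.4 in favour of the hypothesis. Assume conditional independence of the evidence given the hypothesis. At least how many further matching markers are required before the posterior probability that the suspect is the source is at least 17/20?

16

Prior odds = 0.0005/0.9995 = 1/1999.
Combined Bayes factor of the evidence already in hand = 8 × 0.8 × 10 = 64.
Odds after that evidence = (1/1999) × 64 = 64/1999.
Target odds = 0.85/0.15 = 17/3.
Need 1.4ⁿ ≥ 17/3 ÷ (64/1999) = 33983/192.
1.4¹⁵ ≈155.568 falls short of 33983/192 but 1.4¹⁶ ≈217.795 reaches it, so n = 16.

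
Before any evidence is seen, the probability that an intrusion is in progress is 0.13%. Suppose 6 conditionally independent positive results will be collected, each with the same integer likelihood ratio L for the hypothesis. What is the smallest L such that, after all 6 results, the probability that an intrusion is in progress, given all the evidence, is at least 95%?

Prior odds = 0.0013/0.9987 = 13/9987.
Target odds = 0.95/0.05 = 19.
Need L⁶ ≥ 19 ÷ (13/9987) = 189753/13.
4⁶ = 4096 < 189753/13 ≤ 15625 = 5⁶, so L = 5.

5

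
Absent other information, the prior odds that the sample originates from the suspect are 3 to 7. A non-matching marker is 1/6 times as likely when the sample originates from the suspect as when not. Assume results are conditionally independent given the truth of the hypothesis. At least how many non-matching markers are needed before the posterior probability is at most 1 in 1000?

Prior odds = 3/7.
Likelihood ratio per non-matching marker = 1/6.
Target odds: 0.001 ÷ 0.999 = 1/999.
Need (3/7) × (1/6)ⁿ ≤ 1/999, i.e. (1/6)ⁿ ≤ 7/2997.
(1/6)³ = 1/216 is still above 7/2997 but (1/6)⁴ = 1/1296 is at or below it, so n = 4.

4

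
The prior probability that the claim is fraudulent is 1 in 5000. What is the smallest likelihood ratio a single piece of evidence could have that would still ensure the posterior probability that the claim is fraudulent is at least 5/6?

24995

Prior odds = 0.0002/0.9998 = 1/4999.
Target odds = (5/6)/(1/6) = 5.
Required Bayes factor = 5 ÷ (1/4999) = 24995.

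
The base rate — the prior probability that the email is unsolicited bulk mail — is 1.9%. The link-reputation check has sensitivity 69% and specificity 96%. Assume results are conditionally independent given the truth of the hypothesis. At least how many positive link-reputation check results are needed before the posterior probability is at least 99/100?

Prior odds: 0.019 ÷ 0.981 = 19/981.
False-positive rate = 1 − 0.96 = 0.04; likelihood ratio of a positive = 0.69/0.04 = 17.25.
Target odds: 0.99 ÷ 0.01 = 99.
Need (19/981) × 17.25ⁿ ≥ 99, i.e. 17.25ⁿ ≥ 97119/19.
17.25² = 297.5625 falls short of 97119/19 but 17.25³ = 5132.953125 reaches it, so n = 3.

3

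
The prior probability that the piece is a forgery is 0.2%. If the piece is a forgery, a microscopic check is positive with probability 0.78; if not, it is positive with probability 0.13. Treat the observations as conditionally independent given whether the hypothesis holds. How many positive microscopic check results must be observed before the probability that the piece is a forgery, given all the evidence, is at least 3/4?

5

Prior odds = 0.002/0.998 = 1/499.
Likelihood ratio of a positive = 0.78/0.13 = 6.
Target odds: 0.75 ÷ 0.25 = 3.
Require 6ⁿ ≥ 3 ÷ (1/499) = 1497.
6⁴ = 1296 falls short of 1497 but 6⁵ = 7776 reaches it, so n = 5.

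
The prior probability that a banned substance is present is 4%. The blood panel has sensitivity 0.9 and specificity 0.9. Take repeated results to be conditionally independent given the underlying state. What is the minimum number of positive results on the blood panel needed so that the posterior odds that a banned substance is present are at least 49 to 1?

Prior odds = 0.04/0.96 = 1/24.
False-positive rate = 1 − 0.9 = 0.1; likelihood ratio of a positive = 0.9/0.1 = 9.
Target odds = 49.
Need (1/24) × 9ⁿ ≥ 49, i.e. 9ⁿ ≥ 1176.
9³ = 729 falls short of 1176 but 9⁴ = 6561 reaches it, so n = 4.

4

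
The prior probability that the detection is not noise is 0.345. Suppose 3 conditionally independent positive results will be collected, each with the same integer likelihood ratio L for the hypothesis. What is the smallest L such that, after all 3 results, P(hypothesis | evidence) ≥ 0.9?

3

Prior odds = 0.345/0.655 = 69/131.
Target odds = 0.9/0.1 = 9.
Need L³ ≥ 9 ÷ (69/131) = 393/23.
2³ = 8 < 393/23 ≤ 27 = 3³, so L = 3.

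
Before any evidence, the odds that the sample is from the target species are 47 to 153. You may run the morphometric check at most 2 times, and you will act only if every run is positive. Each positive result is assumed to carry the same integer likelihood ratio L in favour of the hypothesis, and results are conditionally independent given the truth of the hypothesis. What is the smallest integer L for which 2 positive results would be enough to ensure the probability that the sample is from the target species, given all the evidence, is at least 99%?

18

Prior odds = 47/153.
Target odds = 0.99/0.01 = 99.
Need L² ≥ 99 ÷ (47/153) = 15147/47.
17² = 289 < 15147/47 ≤ 324 = 18², so L = 18.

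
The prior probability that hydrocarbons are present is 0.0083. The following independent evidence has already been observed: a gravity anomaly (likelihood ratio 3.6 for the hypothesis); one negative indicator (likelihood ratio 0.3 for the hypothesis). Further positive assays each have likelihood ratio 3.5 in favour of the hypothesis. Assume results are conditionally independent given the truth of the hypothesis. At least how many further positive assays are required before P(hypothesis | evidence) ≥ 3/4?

Prior odds = 0.0083/0.9917 = 83/9917.
Combined Bayes factor of the evidence already in hand = 3.6 × 0.3 = 1.08.
Odds after that evidence = (83/9917) × 1.08 = 2241/247925.
Target odds = 0.75/0.25 = 3.
Need 3.5ⁿ ≥ 3 ÷ (2241/247925) = 247925/747.
3.5⁴ = 150.0625 falls short of 247925/747 but 3.5⁵ = 525.21875 reaches it, so n = 5.

5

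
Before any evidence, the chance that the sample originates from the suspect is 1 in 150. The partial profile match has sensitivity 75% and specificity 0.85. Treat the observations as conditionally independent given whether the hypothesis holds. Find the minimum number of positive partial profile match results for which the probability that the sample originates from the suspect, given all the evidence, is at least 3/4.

4

Prior odds: (1/150) ÷ (149/150) = 1/149.
False-positive rate = 1 − 0.85 = 0.15; likelihood ratio of a positive = 0.75/0.15 = 5.
Target odds: 0.75 ÷ 0.25 = 3.
Need (1/149) × 5ⁿ ≥ 3, i.e. 5ⁿ ≥ 447.
5³ = 125 falls short of 447 but 5⁴ = 625 reaches it, so n = 4.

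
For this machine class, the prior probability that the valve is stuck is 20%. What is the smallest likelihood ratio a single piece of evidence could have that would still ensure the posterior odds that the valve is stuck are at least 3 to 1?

12

Prior odds = 0.2/0.8 = 0.25.
Target odds = 3.
Required Bayes factor = 3 ÷ 0.25 = 12.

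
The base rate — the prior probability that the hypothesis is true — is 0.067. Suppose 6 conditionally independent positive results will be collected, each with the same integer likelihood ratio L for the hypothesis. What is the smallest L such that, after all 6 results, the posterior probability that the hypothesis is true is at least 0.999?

Prior odds = 0.067/0.933 = 67/933.
Target odds = 0.999/0.001 = 999.
Need L⁶ ≥ 999 ÷ (67/933) = 932067/67.
4⁶ = 4096 < 932067/67 ≤ 15625 = 5⁶, so L = 5.

5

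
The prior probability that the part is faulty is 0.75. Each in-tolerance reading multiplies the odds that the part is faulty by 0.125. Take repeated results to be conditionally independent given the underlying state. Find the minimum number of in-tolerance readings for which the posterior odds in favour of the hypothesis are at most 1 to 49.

Prior odds = 0.75/0.25 = 3.
Likelihood ratio per in-tolerance reading = 0.125.
Target odds = 1/49.
Need 3 × 0.125ⁿ ≤ 1/49, i.e. 0.125ⁿ ≤ 1/147.
0.125² = 0.015625 is still above 1/147 but 0.125³ = 0.001953125 is at or below it, so n = 3.

3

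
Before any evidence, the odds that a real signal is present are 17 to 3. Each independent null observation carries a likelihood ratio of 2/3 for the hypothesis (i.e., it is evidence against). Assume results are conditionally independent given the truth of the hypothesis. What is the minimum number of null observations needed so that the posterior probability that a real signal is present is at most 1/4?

Prior odds = 17/3.
Likelihood ratio per null observation = 2/3.
Target posterior odds = 0.25/0.75 = 1/3.
Need (17/3) × (2/3)ⁿ ≤ 1/3, i.e. (2/3)ⁿ ≤ 1/17.
(2/3)⁶ = 64/729 is still above 1/17 but (2/3)⁷ = 128/2187 is at or below it, so n = 7.

7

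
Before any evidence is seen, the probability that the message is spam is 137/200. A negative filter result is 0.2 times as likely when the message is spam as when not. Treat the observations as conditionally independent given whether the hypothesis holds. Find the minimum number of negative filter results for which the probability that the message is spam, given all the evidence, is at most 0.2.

2

Prior odds = 0.685/0.315 = 137/63.
Likelihood ratio per negative filter result = 0.2.
Target posterior odds = 0.2/0.8 = 0.25.
Need (137/63) × 0.2ⁿ ≤ 0.25, i.e. 0.2ⁿ ≤ 63/548.
0.2¹ = 0.2 is still above 63/548 but 0.2² = 0.04 is at or below it, so n = 2.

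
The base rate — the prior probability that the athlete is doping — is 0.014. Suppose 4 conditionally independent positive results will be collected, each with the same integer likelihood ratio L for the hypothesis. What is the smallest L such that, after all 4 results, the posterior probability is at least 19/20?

7

Prior odds = 0.014/0.986 = 7/493.
Target odds = 0.95/0.05 = 19.
Need L⁴ ≥ 19 ÷ (7/493) = 9367/7.
6⁴ = 1296 < 9367/7 ≤ 2401 = 7⁴, so L = 7.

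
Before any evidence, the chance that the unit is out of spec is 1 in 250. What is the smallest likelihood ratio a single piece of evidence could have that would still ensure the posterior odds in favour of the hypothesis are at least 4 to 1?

Prior odds = 0.004/0.996 = 1/249.
Target odds = 4.
Required Bayes factor = 4 ÷ (1/249) = 996.

996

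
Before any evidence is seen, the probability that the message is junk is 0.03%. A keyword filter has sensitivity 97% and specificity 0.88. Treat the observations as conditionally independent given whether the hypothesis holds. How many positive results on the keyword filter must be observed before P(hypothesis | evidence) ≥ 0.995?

Prior odds = 0.0003/0.9997 = 3/9997.
False-positive rate = 1 − 0.88 = 0.12; likelihood ratio of a positive = 0.97/0.12 = 97/12.
Target posterior odds = 0.995/0.005 = 199.
Need (3/9997) × (97/12)ⁿ ≥ 199, i.e. (97/12)ⁿ ≥ 1989403/3.
(97/12)⁶ ≈278961 falls short of 1989403/3 but (97/12)⁷ ≈2.25493e+06 reaches it, so n = 7.

7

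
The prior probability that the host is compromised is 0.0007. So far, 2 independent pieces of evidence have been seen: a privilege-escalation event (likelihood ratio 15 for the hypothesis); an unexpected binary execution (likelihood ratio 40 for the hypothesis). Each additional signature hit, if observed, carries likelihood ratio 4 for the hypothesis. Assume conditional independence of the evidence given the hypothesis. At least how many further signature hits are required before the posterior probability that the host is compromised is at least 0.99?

4

Prior odds = 0.0007/0.9993 = 7/9993.
Combined Bayes factor of the evidence already in hand = 15 × 40 = 600.
Odds after that evidence = (7/9993) × 600 = 1400/3331.
Target odds = 0.99/0.01 = 99.
Need 4ⁿ ≥ 99 ÷ (1400/3331) = 329769/1400.
4³ = 64 falls short of 329769/1400 but 4⁴ = 256 reaches it, so n = 4.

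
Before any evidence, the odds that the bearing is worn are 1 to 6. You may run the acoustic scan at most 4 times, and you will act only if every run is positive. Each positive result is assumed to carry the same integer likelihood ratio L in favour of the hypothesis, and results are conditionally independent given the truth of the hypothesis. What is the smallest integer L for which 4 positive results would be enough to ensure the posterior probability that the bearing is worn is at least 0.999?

Prior odds = 1/6.
Target odds = 0.999/0.001 = 999.
Need L⁴ ≥ 999 ÷ (1/6) = 5994.
8⁴ = 4096 < 5994 ≤ 6561 = 9⁴, so L = 9.

9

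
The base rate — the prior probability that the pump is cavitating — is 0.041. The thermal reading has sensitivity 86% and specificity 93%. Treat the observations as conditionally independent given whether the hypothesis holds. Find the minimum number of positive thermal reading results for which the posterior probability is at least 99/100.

Prior odds = 0.041/0.959 = 41/959.
False-positive rate = 1 − 0.93 = 0.07; likelihood ratio of a positive = 0.86/0.07 = 86/7.
Target odds: 0.99 ÷ 0.01 = 99.
Need (41/959) × (86/7)ⁿ ≥ 99, i.e. (86/7)ⁿ ≥ 94941/41.
(86/7)³ = 636056/343 falls short of 94941/41 but (86/7)⁴ = 54700816/2401 reaches it, so n = 4.

4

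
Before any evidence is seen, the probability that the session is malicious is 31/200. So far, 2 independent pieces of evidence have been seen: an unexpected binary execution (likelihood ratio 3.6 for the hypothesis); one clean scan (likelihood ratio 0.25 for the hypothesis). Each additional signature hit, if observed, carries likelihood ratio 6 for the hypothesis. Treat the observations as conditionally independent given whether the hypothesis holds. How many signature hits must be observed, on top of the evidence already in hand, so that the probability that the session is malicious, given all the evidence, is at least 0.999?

5

Prior odds = 0.155/0.845 = 31/169.
Combined Bayes factor of the evidence already in hand = 3.6 × 0.25 = 0.9.
Odds after that evidence = (31/169) × 0.9 = 279/1690.
Target odds = 0.999/0.001 = 999.
Need 6ⁿ ≥ 999 ÷ (279/1690) = 187590/31.
6⁴ = 1296 falls short of 187590/31 but 6⁵ = 7776 reaches it, so n = 5.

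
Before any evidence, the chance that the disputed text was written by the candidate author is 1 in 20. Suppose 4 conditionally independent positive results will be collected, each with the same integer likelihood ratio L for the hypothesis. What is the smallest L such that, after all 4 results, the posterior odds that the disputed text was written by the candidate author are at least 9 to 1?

Prior odds = 0.05/0.95 = 1/19.
Target odds = 9.
Need L⁴ ≥ 9 ÷ (1/19) = 171.
3⁴ = 81 < 171 ≤ 256 = 4⁴, so L = 4.

4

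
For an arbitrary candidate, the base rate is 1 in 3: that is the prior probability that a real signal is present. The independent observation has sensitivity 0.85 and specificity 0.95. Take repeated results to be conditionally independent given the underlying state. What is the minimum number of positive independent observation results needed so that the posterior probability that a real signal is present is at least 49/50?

Prior odds = (1/3)/(2/3) = 0.5.
False-positive rate = 1 − 0.95 = 0.05; likelihood ratio of a positive = 0.85/0.05 = 17.
Target odds: 0.98 ÷ 0.02 = 49.
Require 17ⁿ ≥ 49 ÷ 0.5 = 98.
17¹ = 17 falls short of 98 but 17² = 289 reaches it, so n = 2.

2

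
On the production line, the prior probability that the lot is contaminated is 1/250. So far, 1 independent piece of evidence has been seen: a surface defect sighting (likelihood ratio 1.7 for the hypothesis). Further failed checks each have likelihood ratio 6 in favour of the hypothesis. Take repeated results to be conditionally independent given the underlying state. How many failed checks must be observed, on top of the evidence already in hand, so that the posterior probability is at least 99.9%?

7

Prior odds = 0.004/0.996 = 1/249.
Bayes factor of the evidence already in hand = 1.7.
Odds after that evidence = (1/249) × 1.7 = 17/2490.
Target odds = 0.999/0.001 = 999.
Need 6ⁿ ≥ 999 ÷ (17/2490) = 2487510/17.
6⁶ = 46656 falls short of 2487510/17 but 6⁷ = 279936 reaches it, so n = 7.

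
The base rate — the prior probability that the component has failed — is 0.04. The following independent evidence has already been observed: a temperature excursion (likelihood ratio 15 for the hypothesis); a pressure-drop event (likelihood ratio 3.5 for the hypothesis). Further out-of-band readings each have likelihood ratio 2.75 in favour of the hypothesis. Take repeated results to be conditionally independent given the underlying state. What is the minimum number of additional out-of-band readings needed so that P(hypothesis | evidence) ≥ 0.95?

Prior odds = 0.04/0.96 = 1/24.
Combined Bayes factor of the evidence already in hand = 15 × 3.5 = 52.5.
Odds after that evidence = (1/24) × 52.5 = 2.1875.
Target odds = 0.95/0.05 = 19.
Need 2.75ⁿ ≥ 19 ÷ 2.1875 = 304/35.
2.75² = 7.5625 falls short of 304/35 but 2.75³ = 20.796875 reaches it, so n = 3.

3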